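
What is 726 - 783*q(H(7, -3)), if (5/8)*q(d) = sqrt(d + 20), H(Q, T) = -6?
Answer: 726 - 6264*sqrt(14)/5 ≈ -3961.5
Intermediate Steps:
q(d) = 8*sqrt(20 + d)/5 (q(d) = 8*sqrt(d + 20)/5 = 8*sqrt(20 + d)/5)
726 - 783*q(H(7, -3)) = 726 - 6264*sqrt(20 - 6)/5 = 726 - 6264*sqrt(14)/5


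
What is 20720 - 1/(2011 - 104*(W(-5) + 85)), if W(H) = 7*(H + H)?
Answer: 9344719/451 ≈ 20720.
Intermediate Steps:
W(H) = 14*H (W(H) = 7*(2*H) = 14*H)
20720 - 1/(2011 - 104*(W(-5) + 85)) = 20720 - 1/(2011 - 104*(14*(-5) + 85)) = 20720 - 1/(2011 - 104*(-70 + 85)) = 20720 - 1/(2011 - 104*15) = 20720 - 1/(2011 - 1560) = 20720 - 1/451 = 9344719/451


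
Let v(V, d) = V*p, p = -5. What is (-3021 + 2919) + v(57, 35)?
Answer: -387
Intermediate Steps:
v(V, d) = -5*V (v(V, d) = V*(-5) = -5*V)
(-3021 + 2919) + v(57, 35) = (-3021 + 2919) - 5*57 = -102 - 285 = -387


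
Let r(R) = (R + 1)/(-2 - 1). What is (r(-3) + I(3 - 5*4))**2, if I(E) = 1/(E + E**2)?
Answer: 299209/665856 ≈ 0.44936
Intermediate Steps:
r(R) = -1/3 - R/3 (r(R) = (1 + R)/(-3) = (1 + R)*(-1/3) = -1/3 - R/3)
(r(-3) + I(3 - 5*4))**2 = ((-1/3 - 1/3*(-3)) + 1/((3 - 5*4)*(1 + (3 - 5*4))))**2 = ((-1/3 + 1) + 1/((3 - 20)*(1 + (3 - 20))))**2 = (2/3 + 1/((-17)*(1 - 17)))**2 = (2/3 - 1/17/(-16))**2 = (2/3 - 1/17*(-1/16))**2 = (2/3 + 1/272)**2 = (547/816)**2 = 299209/665856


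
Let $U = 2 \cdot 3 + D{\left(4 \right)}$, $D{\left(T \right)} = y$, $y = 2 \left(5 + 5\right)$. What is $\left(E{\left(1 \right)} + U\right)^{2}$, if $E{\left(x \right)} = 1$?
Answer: $729$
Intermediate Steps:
$y = 20$ ($y = 2 \cdot 10 = 20$)
$D{\left(T \right)} = 20$
$U = 26$ ($U = 2 \cdot 3 + 20 = 6 + 20 = 26$)
$\left(E{\left(1 \right)} + U\right)^{2} = \left(1 + 26\right)^{2} = 27^{2} = 729$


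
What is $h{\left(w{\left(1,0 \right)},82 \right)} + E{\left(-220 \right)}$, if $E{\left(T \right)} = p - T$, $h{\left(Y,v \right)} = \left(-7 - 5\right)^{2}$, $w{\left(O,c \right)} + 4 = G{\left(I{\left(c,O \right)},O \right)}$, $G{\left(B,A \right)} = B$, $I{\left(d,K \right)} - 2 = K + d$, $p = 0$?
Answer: $364$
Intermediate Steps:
$I{\left(d,K \right)} = 2 + K + d$ ($I{\left(d,K \right)} = 2 + \left(K + d\right) = 2 + K + d$)
$w{\left(O,c \right)} = -2 + O + c$ ($w{\left(O,c \right)} = -4 + \left(2 + O + c\right) = -2 + O + c$)
$h{\left(Y,v \right)} = 144$ ($h{\left(Y,v \right)} = \left(-12\right)^{2} = 144$)
$E{\left(T \right)} = - T$ ($E{\left(T \right)} = 0 - T = - T$)
$h{\left(w{\left(1,0 \right)},82 \right)} + E{\left(-220 \right)} = 144 - -220 = 144 + 220 = 364$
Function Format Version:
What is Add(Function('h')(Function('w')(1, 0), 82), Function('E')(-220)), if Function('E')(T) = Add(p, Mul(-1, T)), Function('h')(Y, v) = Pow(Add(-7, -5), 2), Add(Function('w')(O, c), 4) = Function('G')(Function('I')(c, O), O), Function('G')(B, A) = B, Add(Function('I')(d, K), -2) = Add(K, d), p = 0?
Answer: 364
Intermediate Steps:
Function('I')(d, K) = Add(2, K, d) (Function('I')(d, K) = Add(2, Add(K, d)) = Add(2, K, d))
Function('w')(O, c) = Add(-2, O, c) (Function('w')(O, c) = Add(-4, Add(2, O, c)) = Add(-2, O, c))
Function('h')(Y, v) = 144 (Function('h')(Y, v) = Pow(-12, 2) = 144)
Function('E')(T) = Mul(-1, T) (Function('E')(T) = Add(0, Mul(-1, T)) = Mul(-1, T))
Add(Function('h')(Function('w')(1, 0), 82), Function('E')(-220)) = Add(144, Mul(-1, -220)) = Add(144, 220) = 364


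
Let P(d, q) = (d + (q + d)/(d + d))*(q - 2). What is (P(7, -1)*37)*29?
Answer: -167388/7 ≈ -23913.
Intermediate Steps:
P(d, q) = (-2 + q)*(d + (d + q)/(2*d)) (P(d, q) = (d + (d + q)/((2*d)))*(-2 + q) = (d + (d + q)*(1/(2*d)))*(-2 + q) = (d + (d + q)/(2*d))*(-2 + q) = (-2 + q)*(d + (d + q)/(2*d)))
(P(7, -1)*37)*29 = ((-1 + (½)*(-1) - 2*7 + 7*(-1) + (½)*(-1)²/7 - 1*(-1)/7)*37)*29 = ((-1 - ½ - 14 - 7 + (½)*(⅐)*1 - 1*(-1)*⅐)*37)*29 = ((-1 - ½ - 14 - 7 + 1/14 + ⅐)*37)*29 = -156/7*37*29 = -5772/7*29 = -167388/7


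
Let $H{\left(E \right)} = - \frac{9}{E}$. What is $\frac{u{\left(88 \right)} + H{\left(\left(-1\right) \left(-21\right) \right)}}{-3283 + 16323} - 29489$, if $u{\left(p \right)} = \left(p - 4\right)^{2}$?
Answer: $- \frac{16513537}{560} \approx -29488.0$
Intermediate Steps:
$u{\left(p \right)} = \left(-4 + p\right)^{2}$
$\frac{u{\left(88 \right)} + H{\left(\left(-1\right) \left(-21\right) \right)}}{-3283 + 16323} - 29489 = \frac{\left(-4 + 88\right)^{2} - \frac{9}{\left(-1\right) \left(-21\right)}}{-3283 + 16323} - 29489 = \frac{84^{2} - \frac{9}{21}}{13040} - 29489 = \left(7056 - \frac{3}{7}\right) \frac{1}{13040} - 29489 = \frac{49389}{7} \cdot \frac{1}{13040} - 29489 = \frac{303}{560} - 29489 = - \frac{16513537}{560}$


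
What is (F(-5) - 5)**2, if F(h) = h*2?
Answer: 225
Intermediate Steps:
F(h) = 2*h
(F(-5) - 5)**2 = (2*(-5) - 5)**2 = (-10 - 5)**2 = (-15)**2 = 225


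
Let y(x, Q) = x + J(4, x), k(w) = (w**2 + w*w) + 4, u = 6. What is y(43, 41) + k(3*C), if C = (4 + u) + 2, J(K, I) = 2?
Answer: 2641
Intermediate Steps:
C = 12 (C = (4 + 6) + 2 = 10 + 2 = 12)
k(w) = 4 + 2*w**2 (k(w) = (w**2 + w**2) + 4 = 2*w**2 + 4 = 4 + 2*w**2)
y(x, Q) = 2 + x (y(x, Q) = x + 2 = 2 + x)
y(43, 41) + k(3*C) = (2 + 43) + (4 + 2*(3*12)**2) = 45 + (4 + 2*36**2) = 45 + (4 + 2*1296) = 45 + (4 + 2592) = 45 + 2596 = 2641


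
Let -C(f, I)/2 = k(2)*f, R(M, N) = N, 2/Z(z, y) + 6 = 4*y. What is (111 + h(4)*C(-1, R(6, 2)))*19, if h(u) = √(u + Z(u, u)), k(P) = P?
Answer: 2109 + 76*√105/5 ≈ 2264.8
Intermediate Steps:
Z(z, y) = 2/(-6 + 4*y)
h(u) = √(u + 1/(-3 + 2*u))
C(f, I) = -4*f
(111 + h(4)*C(-1, R(6, 2)))*19 = (111 + √((1 + 4*(-3 + 2*4))/(-3 + 2*4))*(-4*(-1)))*19 = (111 + √((1 + 4*(-3 + 8))/(-3 + 8))*4)*19 = (111 + √((1 + 4*5)/5)*4)*19 = (111 + √((1 + 20)/5)*4)*19 = (111 + √((⅕)*21)*4)*19 = (111 + √(21/5)*4)*19 = (111 + (√105/5)*4)*19 = (111 + 4*√105/5)*19 = 2109 + 76*√105/5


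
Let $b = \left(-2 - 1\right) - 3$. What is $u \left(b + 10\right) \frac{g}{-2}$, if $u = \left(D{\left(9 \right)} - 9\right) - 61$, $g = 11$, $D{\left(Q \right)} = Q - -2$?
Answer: $1298$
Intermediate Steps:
$D{\left(Q \right)} = 2 + Q$ ($D{\left(Q \right)} = Q + 2 = 2 + Q$)
$b = -6$ ($b = -3 - 3 = -6$)
$u = -59$ ($u = \left(\left(2 + 9\right) - 9\right) - 61 = \left(11 - 9\right) - 61 = 2 - 61 = -59$)
$u \left(b + 10\right) \frac{g}{-2} = - 59 \left(-6 + 10\right) \frac{11}{-2} = - 59 \cdot 4 \cdot 11 \left(- \frac{1}{2}\right) = - 59 \cdot 4 \left(- \frac{11}{2}\right) = \left(-59\right) \left(-22\right) = 1298$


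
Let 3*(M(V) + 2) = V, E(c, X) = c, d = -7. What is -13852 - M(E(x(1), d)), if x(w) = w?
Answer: -41551/3 ≈ -13850.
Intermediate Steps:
M(V) = -2 + V/3
-13852 - M(E(x(1), d)) = -13852 - (-2 + (⅓)*1) = -13852 - (-2 + ⅓) = -13852 - 1*(-5/3) = -13852 + 5/3 = -41551/3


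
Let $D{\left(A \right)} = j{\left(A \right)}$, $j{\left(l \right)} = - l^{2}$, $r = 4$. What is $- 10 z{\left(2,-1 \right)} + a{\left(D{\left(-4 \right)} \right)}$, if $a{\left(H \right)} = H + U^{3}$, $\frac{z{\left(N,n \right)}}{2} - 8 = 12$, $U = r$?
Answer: $-352$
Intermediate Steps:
$U = 4$
$z{\left(N,n \right)} = 40$ ($z{\left(N,n \right)} = 16 + 2 \cdot 12 = 16 + 24 = 40$)
$D{\left(A \right)} = - A^{2}$
$a{\left(H \right)} = 64 + H$ ($a{\left(H \right)} = H + 4^{3} = H + 64 = 64 + H$)
$- 10 z{\left(2,-1 \right)} + a{\left(D{\left(-4 \right)} \right)} = \left(-10\right) 40 + \left(64 - \left(-4\right)^{2}\right) = -400 + \left(64 - 16\right) = -400 + 48 = -352$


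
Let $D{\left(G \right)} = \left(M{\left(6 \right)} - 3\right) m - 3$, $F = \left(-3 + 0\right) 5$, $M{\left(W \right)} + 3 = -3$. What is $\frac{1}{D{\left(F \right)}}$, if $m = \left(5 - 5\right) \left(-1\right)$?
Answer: $- \frac{1}{3} \approx -0.33333$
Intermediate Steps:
$M{\left(W \right)} = -6$ ($M{\left(W \right)} = -3 - 3 = -6$)
$m = 0$ ($m = 0 \left(-1\right) = 0$)
$F = -15$ ($F = \left(-3\right) 5 = -15$)
$D{\left(G \right)} = -3$ ($D{\left(G \right)} = \left(-6 - 3\right) 0 - 3 = \left(-9\right) 0 - 3 = 0 - 3 = -3$)
$\frac{1}{D{\left(F \right)}} = \frac{1}{-3} = - \frac{1}{3}$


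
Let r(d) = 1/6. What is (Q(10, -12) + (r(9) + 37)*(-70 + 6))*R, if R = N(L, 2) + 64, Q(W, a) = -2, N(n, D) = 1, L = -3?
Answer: -464230/3 ≈ -1.5474e+5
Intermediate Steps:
r(d) = ⅙
R = 65 (R = 1 + 64 = 65)
(Q(10, -12) + (r(9) + 37)*(-70 + 6))*R = (-2 + (⅙ + 37)*(-70 + 6))*65 = (-2 + (223/6)*(-64))*65 = (-2 - 7136/3)*65 = -7142/3*65 = -464230/3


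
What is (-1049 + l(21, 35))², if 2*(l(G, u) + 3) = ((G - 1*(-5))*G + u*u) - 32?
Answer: 133225/4 ≈ 33306.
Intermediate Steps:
l(G, u) = -19 + u²/2 + G*(5 + G)/2 (l(G, u) = -3 + (((G - 1*(-5))*G + u*u) - 32)/2 = -3 + (((G + 5)*G + u²) - 32)/2 = -3 + (((5 + G)*G + u²) - 32)/2 = -3 + ((G*(5 + G) + u²) - 32)/2 = -3 + ((u² + G*(5 + G)) - 32)/2 = -3 + (-32 + u² + G*(5 + G))/2 = -3 + (-16 + u²/2 + G*(5 + G)/2) = -19 + u²/2 + G*(5 + G)/2)
(-1049 + l(21, 35))² = (-1049 + (-19 + (½)*21² + (½)*35² + (5/2)*21))² = (-1049 + (-19 + (½)*441 + (½)*1225 + 105/2))² = (-1049 + (-19 + 441/2 + 1225/2 + 105/2))² = (-1049 + 1733/2)² = (-365/2)² = 133225/4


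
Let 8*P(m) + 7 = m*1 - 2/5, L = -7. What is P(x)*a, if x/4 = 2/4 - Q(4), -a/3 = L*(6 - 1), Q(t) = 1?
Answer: -987/8 ≈ -123.38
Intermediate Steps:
a = 105 (a = -(-21)*(6 - 1) = -(-21)*5 = -3*(-35) = 105)
x = -2 (x = 4*(2/4 - 1*1) = 4*(2*(¼) - 1) = 4*(½ - 1) = 4*(-½) = -2)
P(m) = -37/40 + m/8 (P(m) = -7/8 + (m*1 - 2/5)/8 = -7/8 + (m - 2*⅕)/8 = -7/8 + (m - ⅖)/8 = -7/8 + (-⅖ + m)/8 = -7/8 + (-1/20 + m/8) = -37/40 + m/8)
P(x)*a = (-37/40 + (⅛)*(-2))*105 = (-37/40 - ¼)*105 = -47/40*105 = -987/8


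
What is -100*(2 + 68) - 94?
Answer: -7094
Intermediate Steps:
-100*(2 + 68) - 94 = -100*70 - 94 = -7000 - 94 = -7094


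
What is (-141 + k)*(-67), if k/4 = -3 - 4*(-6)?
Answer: 3819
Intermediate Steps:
k = 84 (k = 4*(-3 - 4*(-6)) = 4*(-3 + 24) = 4*21 = 84)
(-141 + k)*(-67) = (-141 + 84)*(-67) = -57*(-67) = 3819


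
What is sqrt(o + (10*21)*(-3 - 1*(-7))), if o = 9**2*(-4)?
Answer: 2*sqrt(129) ≈ 22.716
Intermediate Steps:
o = -324 (o = 81*(-4) = -324)
sqrt(o + (10*21)*(-3 - 1*(-7))) = sqrt(-324 + (10*21)*(-3 - 1*(-7))) = sqrt(-324 + 210*(-3 + 7)) = sqrt(-324 + 210*4) = sqrt(-324 + 840) = sqrt(516) = 2*sqrt(129)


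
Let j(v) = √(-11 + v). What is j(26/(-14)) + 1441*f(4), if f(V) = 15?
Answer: 21615 + 3*I*√70/7 ≈ 21615.0 + 3.5857*I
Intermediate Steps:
j(26/(-14)) + 1441*f(4) = √(-11 + 26/(-14)) + 1441*15 = √(-11 + 26*(-1/14)) + 21615 = √(-11 - 13/7) + 21615 = √(-90/7) + 21615 = 3*I*√70/7 + 21615 = 21615 + 3*I*√70/7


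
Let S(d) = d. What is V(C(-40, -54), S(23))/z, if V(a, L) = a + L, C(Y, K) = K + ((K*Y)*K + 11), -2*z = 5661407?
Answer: 233320/5661407 ≈ 0.041212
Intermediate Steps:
z = -5661407/2 (z = -1/2*5661407 = -5661407/2 ≈ -2.8307e+6)
C(Y, K) = 11 + K + Y*K**2 (C(Y, K) = K + (Y*K**2 + 11) = K + (11 + Y*K**2) = 11 + K + Y*K**2)
V(a, L) = L + a
V(C(-40, -54), S(23))/z = (23 + (11 - 54 - 40*(-54)**2))/(-5661407/2) = (23 + (11 - 54 - 40*2916))*(-2/5661407) = (23 + (11 - 54 - 116640))*(-2/5661407) = (23 - 116683)*(-2/5661407) = -116660*(-2/5661407) = 233320/5661407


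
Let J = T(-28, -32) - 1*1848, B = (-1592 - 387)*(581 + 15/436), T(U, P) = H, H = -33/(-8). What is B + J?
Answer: -1004291957/872 ≈ -1.1517e+6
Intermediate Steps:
H = 33/8 (H = -33*(-1/8) = 33/8 ≈ 4.1250)
T(U, P) = 33/8
B = -501342049/436 (B = -1979*(581 + 15*(1/436)) = -1979*(581 + 15/436) = -1979*253331/436 = -501342049/436 ≈ -1.1499e+6)
J = -14751/8 (J = 33/8 - 1*1848 = 33/8 - 1848 = -14751/8 ≈ -1843.9)
B + J = -501342049/436 - 14751/8 = -1004291957/872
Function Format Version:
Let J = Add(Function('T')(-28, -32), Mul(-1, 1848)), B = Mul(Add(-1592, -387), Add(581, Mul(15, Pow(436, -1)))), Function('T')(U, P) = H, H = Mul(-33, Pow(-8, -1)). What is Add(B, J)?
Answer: Rational(-1004291957, 872) ≈ -1.1517e+6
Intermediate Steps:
H = Rational(33, 8) (H = Mul(-33, Rational(-1, 8)) = Rational(33, 8) ≈ 4.1250)
Function('T')(U, P) = Rational(33, 8)
B = Rational(-501342049, 436) (B = Mul(-1979, Add(581, Mul(15, Rational(1, 436)))) = Mul(-1979, Add(581, Rational(15, 436))) = Mul(-1979, Rational(253331, 436)) = Rational(-501342049, 436) ≈ -1.1499e+6)
J = Rational(-14751, 8) (J = Add(Rational(33, 8), Mul(-1, 1848)) = Add(Rational(33, 8), -1848) = Rational(-14751, 8) ≈ -1843.9)
Add(B, J) = Add(Rational(-501342049, 436), Rational(-14751, 8)) = Rational(-1004291957, 872)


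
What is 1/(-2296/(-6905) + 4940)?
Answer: 6905/34112996 ≈ 0.00020242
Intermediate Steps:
1/(-2296/(-6905) + 4940) = 1/(-2296*(-1/6905) + 4940) = 1/(2296/6905 + 4940) = 1/(34112996/6905) = 6905/34112996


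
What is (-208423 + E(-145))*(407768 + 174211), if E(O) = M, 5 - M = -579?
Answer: -120957933381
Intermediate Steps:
M = 584 (M = 5 - 1*(-579) = 5 + 579 = 584)
E(O) = 584
(-208423 + E(-145))*(407768 + 174211) = (-208423 + 584)*(407768 + 174211) = -207839*581979 = -120957933381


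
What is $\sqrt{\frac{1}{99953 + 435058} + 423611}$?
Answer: $\frac{\sqrt{121253044428261942}}{535011} \approx 650.85$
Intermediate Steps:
$\sqrt{\frac{1}{99953 + 435058} + 423611} = \sqrt{\frac{1}{535011} + 423611} = \sqrt{\frac{226636544722}{535011}} = \frac{\sqrt{121253044428261942}}{535011}$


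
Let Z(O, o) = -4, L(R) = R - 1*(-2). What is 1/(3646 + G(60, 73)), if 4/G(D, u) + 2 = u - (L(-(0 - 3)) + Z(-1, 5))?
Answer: 35/127612 ≈ 0.00027427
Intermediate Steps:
L(R) = 2 + R (L(R) = R + 2 = 2 + R)
G(D, u) = 4/(-3 + u) (G(D, u) = 4/(-2 + (u - ((2 - (0 - 3)) - 4))) = 4/(-2 + (u - ((2 - 1*(-3)) - 4))) = 4/(-2 + (u - ((2 + 3) - 4))) = 4/(-2 + (u - (5 - 4))) = 4/(-2 + (u - 1*1)) = 4/(-2 + (u - 1)) = 4/(-2 + (-1 + u)) = 4/(-3 + u))
1/(3646 + G(60, 73)) = 1/(3646 + 4/(-3 + 73)) = 1/(3646 + 4/70) = 1/(3646 + 4*(1/70)) = 1/(3646 + 2/35) = 1/(127612/35) = 35/127612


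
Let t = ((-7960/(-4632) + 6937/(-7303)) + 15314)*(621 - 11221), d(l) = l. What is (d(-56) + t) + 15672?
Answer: -686363831035808/4228437 ≈ -1.6232e+8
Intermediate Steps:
t = -686429862308000/4228437 (t = ((-7960*(-1/4632) + 6937*(-1/7303)) + 15314)*(-10600) = ((995/579 - 6937/7303) + 15314)*(-10600) = (3249962/4228437 + 15314)*(-10600) = (64757534180/4228437)*(-10600) = -686429862308000/4228437 ≈ -1.6234e+8)
(d(-56) + t) + 15672 = (-56 - 686429862308000/4228437) + 15672 = -686430099100472/4228437 + 15672 = -686363831035808/4228437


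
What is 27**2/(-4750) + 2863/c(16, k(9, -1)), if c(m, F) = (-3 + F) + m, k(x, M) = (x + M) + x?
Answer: 678869/7125 ≈ 95.280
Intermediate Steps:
k(x, M) = M + 2*x (k(x, M) = (M + x) + x = M + 2*x)
c(m, F) = -3 + F + m
27**2/(-4750) + 2863/c(16, k(9, -1)) = 27**2/(-4750) + 2863/(-3 + (-1 + 2*9) + 16) = 729*(-1/4750) + 2863/(-3 + (-1 + 18) + 16) = -729/4750 + 2863/(-3 + 17 + 16) = -729/4750 + 2863/30 = 678869/7125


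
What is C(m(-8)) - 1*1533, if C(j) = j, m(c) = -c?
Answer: -1525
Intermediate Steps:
C(m(-8)) - 1*1533 = -1*(-8) - 1*1533 = 8 - 1533 = -1525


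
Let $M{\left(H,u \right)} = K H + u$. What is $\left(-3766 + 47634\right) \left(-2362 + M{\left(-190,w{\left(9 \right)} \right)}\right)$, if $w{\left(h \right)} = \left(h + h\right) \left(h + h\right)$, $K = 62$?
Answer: $-606168024$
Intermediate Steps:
$w{\left(h \right)} = 4 h^{2}$ ($w{\left(h \right)} = 2 h 2 h = 4 h^{2}$)
$M{\left(H,u \right)} = u + 62 H$ ($M{\left(H,u \right)} = 62 H + u = u + 62 H$)
$\left(-3766 + 47634\right) \left(-2362 + M{\left(-190,w{\left(9 \right)} \right)}\right) = \left(-3766 + 47634\right) \left(-2362 + \left(4 \cdot 9^{2} + 62 \left(-190\right)\right)\right) = 43868 \left(-2362 + \left(4 \cdot 81 - 11780\right)\right) = 43868 \left(-2362 + \left(324 - 11780\right)\right) = 43868 \left(-2362 - 11456\right) = 43868 \left(-13818\right) = -606168024$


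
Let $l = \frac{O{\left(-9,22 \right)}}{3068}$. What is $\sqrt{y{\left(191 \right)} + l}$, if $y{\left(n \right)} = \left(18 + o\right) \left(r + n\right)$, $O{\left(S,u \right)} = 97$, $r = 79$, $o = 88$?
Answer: $\frac{\sqrt{67347399119}}{1534} \approx 169.17$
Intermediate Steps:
$y{\left(n \right)} = 8374 + 106 n$ ($y{\left(n \right)} = \left(18 + 88\right) \left(79 + n\right) = 106 \left(79 + n\right) = 8374 + 106 n$)
$l = \frac{97}{3068} \approx 0.031617$
$\sqrt{y{\left(191 \right)} + l} = \sqrt{\left(8374 + 106 \cdot 191\right) + \frac{97}{3068}} = \sqrt{\left(8374 + 20246\right) + \frac{97}{3068}} = \sqrt{28620 + \frac{97}{3068}} = \sqrt{\frac{87806257}{3068}} = \frac{\sqrt{67347399119}}{1534}$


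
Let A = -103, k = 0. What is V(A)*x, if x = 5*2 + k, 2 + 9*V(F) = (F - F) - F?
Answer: 1010/9 ≈ 112.22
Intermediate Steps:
V(F) = -2/9 - F/9 (V(F) = -2/9 + ((F - F) - F)/9 = -2/9 + (0 - F)/9 = -2/9 + (-F)/9 = -2/9 - F/9)
x = 10 (x = 5*2 + 0 = 10 + 0 = 10)
V(A)*x = (-2/9 - ⅑*(-103))*10 = (-2/9 + 103/9)*10 = (101/9)*10 = 1010/9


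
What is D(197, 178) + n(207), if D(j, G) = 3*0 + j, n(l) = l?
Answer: 404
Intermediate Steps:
D(j, G) = j (D(j, G) = 0 + j = j)
D(197, 178) + n(207) = 197 + 207 = 404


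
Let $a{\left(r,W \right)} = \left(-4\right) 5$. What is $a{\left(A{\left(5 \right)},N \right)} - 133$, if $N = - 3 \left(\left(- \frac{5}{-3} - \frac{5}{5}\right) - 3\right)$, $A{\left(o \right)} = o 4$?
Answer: $-153$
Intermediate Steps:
$A{\left(o \right)} = 4 o$
$N = 7$ ($N = - 3 \left(\left(\left(-5\right) \left(- \frac{1}{3}\right) - 1\right) - 3\right) = - 3 \left(\left(\frac{5}{3} - 1\right) - 3\right) = - 3 \left(\frac{2}{3} - 3\right) = \left(-3\right) \left(- \frac{7}{3}\right) = 7$)
$a{\left(r,W \right)} = -20$
$a{\left(A{\left(5 \right)},N \right)} - 133 = -20 - 133 = -153$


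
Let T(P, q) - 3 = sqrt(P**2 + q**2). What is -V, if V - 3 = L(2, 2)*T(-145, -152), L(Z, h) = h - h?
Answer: -3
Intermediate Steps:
L(Z, h) = 0
T(P, q) = 3 + sqrt(P**2 + q**2)
V = 3 (V = 3 + 0*(3 + sqrt((-145)**2 + (-152)**2)) = 3 + 0*(3 + sqrt(21025 + 23104)) = 3 + 0*(3 + sqrt(44129)) = 3 + 0 = 3)
-V = -1*3 = -3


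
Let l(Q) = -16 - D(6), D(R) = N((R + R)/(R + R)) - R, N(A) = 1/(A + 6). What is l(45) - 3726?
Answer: -26153/7 ≈ -3736.1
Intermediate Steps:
N(A) = 1/(6 + A)
D(R) = ⅐ - R (D(R) = 1/(6 + (R + R)/(R + R)) - R = 1/(6 + (2*R)/((2*R))) - R = 1/(6 + (2*R)*(1/(2*R))) - R = 1/(6 + 1) - R = 1/7 - R = ⅐ - R)
l(Q) = -71/7 (l(Q) = -16 - (⅐ - 1*6) = -16 - (⅐ - 6) = -16 - 1*(-41/7) = -16 + 41/7 = -71/7)
l(45) - 3726 = -71/7 - 3726 = -26153/7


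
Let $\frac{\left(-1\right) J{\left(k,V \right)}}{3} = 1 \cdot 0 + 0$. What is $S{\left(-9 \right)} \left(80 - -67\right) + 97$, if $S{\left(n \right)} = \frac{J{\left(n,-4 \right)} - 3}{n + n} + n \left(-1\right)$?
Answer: $\frac{2889}{2} \approx 1444.5$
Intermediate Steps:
$J{\left(k,V \right)} = 0$ ($J{\left(k,V \right)} = - 3 \left(1 \cdot 0 + 0\right) = - 3 \left(0 + 0\right) = \left(-3\right) 0 = 0$)
$S{\left(n \right)} = - n - \frac{3}{2 n}$ ($S{\left(n \right)} = \frac{0 - 3}{n + n} + n \left(-1\right) = - \frac{3}{2 n} - n = - n - \frac{3}{2 n}$)
$S{\left(-9 \right)} \left(80 - -67\right) + 97 = \left(\left(-1\right) \left(-9\right) - \frac{3}{2 \left(-9\right)}\right) \left(80 - -67\right) + 97 = \left(9 - - \frac{1}{6}\right) \left(80 + 67\right) + 97 = \left(9 + \frac{1}{6}\right) 147 + 97 = \frac{55}{6} \cdot 147 + 97 = \frac{2695}{2} + 97 = \frac{2889}{2}$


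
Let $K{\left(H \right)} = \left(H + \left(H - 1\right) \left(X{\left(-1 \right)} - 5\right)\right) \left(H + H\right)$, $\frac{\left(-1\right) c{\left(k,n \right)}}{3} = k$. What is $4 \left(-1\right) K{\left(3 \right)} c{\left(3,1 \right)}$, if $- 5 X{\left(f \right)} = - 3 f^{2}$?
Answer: $- \frac{6264}{5} \approx -1252.8$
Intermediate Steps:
$c{\left(k,n \right)} = - 3 k$
$X{\left(f \right)} = \frac{3 f^{2}}{5}$ ($X{\left(f \right)} = - \frac{\left(-3\right) f^{2}}{5} = \frac{3 f^{2}}{5}$)
$K{\left(H \right)} = 2 H \left(\frac{22}{5} - \frac{17 H}{5}\right)$ ($K{\left(H \right)} = \left(H + \left(H - 1\right) \left(\frac{3 \left(-1\right)^{2}}{5} - 5\right)\right) \left(H + H\right) = \left(H + \left(-1 + H\right) \left(\frac{3}{5} \cdot 1 - 5\right)\right) 2 H = \left(H + \left(-1 + H\right) \left(\frac{3}{5} - 5\right)\right) 2 H = \left(H + \left(-1 + H\right) \left(- \frac{22}{5}\right)\right) 2 H = \left(H - \left(- \frac{22}{5} + \frac{22 H}{5}\right)\right) 2 H = \left(\frac{22}{5} - \frac{17 H}{5}\right) 2 H = 2 H \left(\frac{22}{5} - \frac{17 H}{5}\right)$)
$4 \left(-1\right) K{\left(3 \right)} c{\left(3,1 \right)} = 4 \left(-1\right) \frac{2}{5} \cdot 3 \left(22 - 51\right) \left(\left(-3\right) 3\right) = - 4 \cdot \frac{2}{5} \cdot 3 \left(22 - 51\right) \left(-9\right) = - 4 \cdot \frac{2}{5} \cdot 3 \left(-29\right) \left(-9\right) = \left(-4\right) \left(- \frac{174}{5}\right) \left(-9\right) = \frac{696}{5} \left(-9\right) = - \frac{6264}{5}$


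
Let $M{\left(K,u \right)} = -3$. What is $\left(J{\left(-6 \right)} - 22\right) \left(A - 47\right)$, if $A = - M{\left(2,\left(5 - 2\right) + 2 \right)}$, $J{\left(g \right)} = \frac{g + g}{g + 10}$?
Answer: $1100$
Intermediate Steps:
$J{\left(g \right)} = \frac{2 g}{10 + g}$
$A = 3$ ($A = \left(-1\right) \left(-3\right) = 3$)
$\left(J{\left(-6 \right)} - 22\right) \left(A - 47\right) = \left(2 \left(-6\right) \frac{1}{10 - 6} - 22\right) \left(3 - 47\right) = \left(2 \left(-6\right) \frac{1}{4} - 22\right) \left(-44\right) = \left(-3 - 22\right) \left(-44\right) = \left(-25\right) \left(-44\right) = 1100$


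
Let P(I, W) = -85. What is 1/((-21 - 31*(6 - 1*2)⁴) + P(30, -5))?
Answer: -1/8042 ≈ -0.00012435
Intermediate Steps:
1/((-21 - 31*(6 - 1*2)⁴) + P(30, -5)) = 1/((-21 - 31*(6 - 1*2)⁴) - 85) = 1/((-21 - 31*(6 - 2)⁴) - 85) = 1/((-21 - 31*4⁴) - 85) = 1/((-21 - 31*256) - 85) = 1/((-21 - 7936) - 85) = 1/(-7957 - 85) = 1/(-8042) = -1/8042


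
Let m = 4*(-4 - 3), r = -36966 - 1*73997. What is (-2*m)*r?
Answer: -6213928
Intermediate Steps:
r = -110963 (r = -36966 - 73997 = -110963)
m = -28 (m = 4*(-7) = -28)
(-2*m)*r = -2*(-28)*(-110963) = 56*(-110963) = -6213928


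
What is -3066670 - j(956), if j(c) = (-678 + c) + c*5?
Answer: -3071728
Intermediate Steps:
j(c) = -678 + 6*c (j(c) = (-678 + c) + 5*c = -678 + 6*c)
-3066670 - j(956) = -3066670 - (-678 + 6*956) = -3066670 - (-678 + 5736) = -3066670 - 1*5058 = -3066670 - 5058 = -3071728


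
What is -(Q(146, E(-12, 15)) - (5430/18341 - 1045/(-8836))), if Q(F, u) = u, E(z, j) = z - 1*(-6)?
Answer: 1039512281/162061076 ≈ 6.4143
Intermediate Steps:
E(z, j) = 6 + z (E(z, j) = z + 6 = 6 + z)
-(Q(146, E(-12, 15)) - (5430/18341 - 1045/(-8836))) = -((6 - 12) - (5430/18341 - 1045/(-8836))) = -(-6 - (5430*(1/18341) - 1045*(-1/8836))) = -(-6 - (5430/18341 + 1045/8836)) = -(-6 - 1*67145825/162061076) = -(-6 - 67145825/162061076) = -1*(-1039512281/162061076) = 1039512281/162061076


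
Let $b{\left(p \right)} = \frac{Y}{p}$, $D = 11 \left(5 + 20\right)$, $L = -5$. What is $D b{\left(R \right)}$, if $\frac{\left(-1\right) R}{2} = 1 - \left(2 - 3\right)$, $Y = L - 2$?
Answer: $\frac{1925}{4} \approx 481.25$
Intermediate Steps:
$D = 275$ ($D = 11 \cdot 25 = 275$)
$Y = -7$ ($Y = -5 - 2 = -7$)
$R = -4$ ($R = - 2 \left(1 - \left(2 - 3\right)\right) = - 2 \left(1 - -1\right) = - 2 \left(1 + 1\right) = \left(-2\right) 2 = -4$)
$b{\left(p \right)} = - \frac{7}{p}$
$D b{\left(R \right)} = 275 \left(- \frac{7}{-4}\right) = 275 \left(\left(-7\right) \left(- \frac{1}{4}\right)\right) = 275 \cdot \frac{7}{4} = \frac{1925}{4}$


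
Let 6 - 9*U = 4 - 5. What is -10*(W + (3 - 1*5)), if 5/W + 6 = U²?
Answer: 12790/437 ≈ 29.268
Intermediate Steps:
U = 7/9 (U = ⅔ - (4 - 5)/9 = ⅔ - ⅑*(-1) = ⅔ + ⅑ = 7/9 ≈ 0.77778)
W = -405/437 (W = 5/(-6 + (7/9)²) = 5/(-6 + 49/81) = 5/(-437/81) = 5*(-81/437) = -405/437 ≈ -0.92677)
-10*(W + (3 - 1*5)) = -10*(-405/437 + (3 - 1*5)) = -10*(-405/437 + (3 - 5)) = -10*(-405/437 - 2) = -10*(-1279/437) = 12790/437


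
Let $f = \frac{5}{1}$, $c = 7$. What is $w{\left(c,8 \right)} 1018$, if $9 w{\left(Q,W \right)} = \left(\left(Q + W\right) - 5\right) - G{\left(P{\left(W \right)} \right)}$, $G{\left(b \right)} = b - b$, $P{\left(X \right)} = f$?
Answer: $\frac{10180}{9} \approx 1131.1$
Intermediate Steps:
$f = 5$ ($f = 5 \cdot 1 = 5$)
$P{\left(X \right)} = 5$
$G{\left(b \right)} = 0$
$w{\left(Q,W \right)} = - \frac{5}{9} + \frac{Q}{9} + \frac{W}{9}$ ($w{\left(Q,W \right)} = \frac{\left(\left(Q + W\right) - 5\right) - 0}{9} = \frac{\left(-5 + Q + W\right) + 0}{9} = \frac{-5 + Q + W}{9} = - \frac{5}{9} + \frac{Q}{9} + \frac{W}{9}$)
$w{\left(c,8 \right)} 1018 = \left(- \frac{5}{9} + \frac{1}{9} \cdot 7 + \frac{1}{9} \cdot 8\right) 1018 = \left(- \frac{5}{9} + \frac{7}{9} + \frac{8}{9}\right) 1018 = \frac{10}{9} \cdot 1018 = \frac{10180}{9}$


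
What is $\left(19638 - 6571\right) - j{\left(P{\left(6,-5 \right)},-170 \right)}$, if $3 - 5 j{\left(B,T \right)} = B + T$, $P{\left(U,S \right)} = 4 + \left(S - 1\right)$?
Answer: $13032$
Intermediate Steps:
$P{\left(U,S \right)} = 3 + S$ ($P{\left(U,S \right)} = 4 + \left(-1 + S\right) = 3 + S$)
$j{\left(B,T \right)} = \frac{3}{5} - \frac{B}{5} - \frac{T}{5}$ ($j{\left(B,T \right)} = \frac{3}{5} - \frac{B + T}{5} = \frac{3}{5} - \left(\frac{B}{5} + \frac{T}{5}\right) = \frac{3}{5} - \frac{B}{5} - \frac{T}{5}$)
$\left(19638 - 6571\right) - j{\left(P{\left(6,-5 \right)},-170 \right)} = \left(19638 - 6571\right) - \left(\frac{3}{5} - \frac{3 - 5}{5} - -34\right) = 13067 - \left(\frac{3}{5} - - \frac{2}{5} + 34\right) = 13067 - \left(\frac{3}{5} + \frac{2}{5} + 34\right) = 13067 - 35 = 13032$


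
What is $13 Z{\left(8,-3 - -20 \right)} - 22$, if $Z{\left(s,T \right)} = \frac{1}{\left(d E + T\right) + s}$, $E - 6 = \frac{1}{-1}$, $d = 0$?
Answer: $- \frac{537}{25} \approx -21.48$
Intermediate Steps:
$E = 5$ ($E = 6 + \frac{1}{-1} = 6 - 1 = 5$)
$Z{\left(s,T \right)} = \frac{1}{T + s}$ ($Z{\left(s,T \right)} = \frac{1}{\left(0 \cdot 5 + T\right) + s} = \frac{1}{\left(0 + T\right) + s} = \frac{1}{T + s}$)
$13 Z{\left(8,-3 - -20 \right)} - 22 = \frac{13}{\left(-3 - -20\right) + 8} - 22 = \frac{13}{\left(-3 + 20\right) + 8} - 22 = \frac{13}{17 + 8} - 22 = \frac{13}{25} - 22 = - \frac{537}{25}$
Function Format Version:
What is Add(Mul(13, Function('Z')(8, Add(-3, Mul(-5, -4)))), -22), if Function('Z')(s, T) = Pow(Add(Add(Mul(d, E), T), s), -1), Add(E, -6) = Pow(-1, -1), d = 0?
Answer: Rational(-537, 25) ≈ -21.480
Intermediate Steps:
E = 5 (E = Add(6, Pow(-1, -1)) = Add(6, -1) = 5)
Function('Z')(s, T) = Pow(Add(T, s), -1) (Function('Z')(s, T) = Pow(Add(Add(Mul(0, 5), T), s), -1) = Pow(Add(Add(0, T), s), -1) = Pow(Add(T, s), -1))
Add(Mul(13, Function('Z')(8, Add(-3, Mul(-5, -4)))), -22) = Add(Mul(13, Pow(Add(Add(-3, Mul(-5, -4)), 8), -1)), -22) = Add(Mul(13, Pow(Add(Add(-3, 20), 8), -1)), -22) = Add(Mul(13, Pow(Add(17, 8), -1)), -22) = Add(Mul(13, Pow(25, -1)), -22) = Add(Mul(13, Rational(1, 25)), -22) = Add(Rational(13, 25), -22) = Rational(-537, 25)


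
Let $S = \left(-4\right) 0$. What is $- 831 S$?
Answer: $0$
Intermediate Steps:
$S = 0$
$- 831 S = \left(-831\right) 0 = 0$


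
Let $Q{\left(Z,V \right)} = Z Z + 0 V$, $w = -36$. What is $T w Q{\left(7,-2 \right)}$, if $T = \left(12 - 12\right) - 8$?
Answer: $14112$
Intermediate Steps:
$T = -8$ ($T = 0 - 8 = -8$)
$Q{\left(Z,V \right)} = Z^{2}$ ($Q{\left(Z,V \right)} = Z^{2} + 0 = Z^{2}$)
$T w Q{\left(7,-2 \right)} = \left(-8\right) \left(-36\right) 7^{2} = 288 \cdot 49 = 14112$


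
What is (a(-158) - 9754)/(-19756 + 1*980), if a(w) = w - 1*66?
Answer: 4989/9388 ≈ 0.53142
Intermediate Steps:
a(w) = -66 + w (a(w) = w - 66 = -66 + w)
(a(-158) - 9754)/(-19756 + 1*980) = ((-66 - 158) - 9754)/(-19756 + 1*980) = (-224 - 9754)/(-19756 + 980) = -9978/(-18776) = -9978*(-1/18776) = 4989/9388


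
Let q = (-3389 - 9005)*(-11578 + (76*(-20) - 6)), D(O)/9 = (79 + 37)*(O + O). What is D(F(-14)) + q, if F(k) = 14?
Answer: 162440208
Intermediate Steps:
D(O) = 2088*O (D(O) = 9*((79 + 37)*(O + O)) = 9*(116*(2*O)) = 9*(232*O) = 2088*O)
q = 162410976 (q = -12394*(-11578 + (-1520 - 6)) = -12394*(-11578 - 1526) = -12394*(-13104) = 162410976)
D(F(-14)) + q = 2088*14 + 162410976 = 29232 + 162410976 = 162440208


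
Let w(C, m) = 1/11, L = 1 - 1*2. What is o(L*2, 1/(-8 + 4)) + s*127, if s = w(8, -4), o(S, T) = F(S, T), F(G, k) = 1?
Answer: 138/11 ≈ 12.545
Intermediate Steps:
L = -1 (L = 1 - 2 = -1)
w(C, m) = 1/11
o(S, T) = 1
s = 1/11 ≈ 0.090909
o(L*2, 1/(-8 + 4)) + s*127 = 1 + (1/11)*127 = 1 + 127/11 = 138/11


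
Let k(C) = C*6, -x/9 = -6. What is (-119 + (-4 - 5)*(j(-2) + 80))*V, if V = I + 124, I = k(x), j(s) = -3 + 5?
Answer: -383936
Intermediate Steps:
x = 54 (x = -9*(-6) = 54)
j(s) = 2
k(C) = 6*C
I = 324 (I = 6*54 = 324)
V = 448 (V = 324 + 124 = 448)
(-119 + (-4 - 5)*(j(-2) + 80))*V = (-119 + (-4 - 5)*(2 + 80))*448 = (-119 - 9*82)*448 = (-119 - 738)*448 = -857*448 = -383936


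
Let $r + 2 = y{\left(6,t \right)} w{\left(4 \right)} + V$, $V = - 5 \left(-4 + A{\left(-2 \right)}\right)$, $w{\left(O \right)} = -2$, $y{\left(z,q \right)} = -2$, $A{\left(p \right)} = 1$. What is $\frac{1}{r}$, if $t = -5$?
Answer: $\frac{1}{17} \approx 0.058824$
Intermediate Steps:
$V = 15$ ($V = - 5 \left(-4 + 1\right) = \left(-5\right) \left(-3\right) = 15$)
$r = 17$ ($r = -2 + \left(\left(-2\right) \left(-2\right) + 15\right) = -2 + \left(4 + 15\right) = -2 + 19 = 17$)
$\frac{1}{r} = \frac{1}{17}$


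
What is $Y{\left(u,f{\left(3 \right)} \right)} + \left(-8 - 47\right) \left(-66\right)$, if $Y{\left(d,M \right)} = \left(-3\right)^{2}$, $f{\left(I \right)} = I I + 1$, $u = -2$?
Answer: $3639$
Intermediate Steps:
$f{\left(I \right)} = 1 + I^{2}$ ($f{\left(I \right)} = I^{2} + 1 = 1 + I^{2}$)
$Y{\left(d,M \right)} = 9$
$Y{\left(u,f{\left(3 \right)} \right)} + \left(-8 - 47\right) \left(-66\right) = 9 + \left(-8 - 47\right) \left(-66\right) = 9 - -3630 = 9 + 3630 = 3639$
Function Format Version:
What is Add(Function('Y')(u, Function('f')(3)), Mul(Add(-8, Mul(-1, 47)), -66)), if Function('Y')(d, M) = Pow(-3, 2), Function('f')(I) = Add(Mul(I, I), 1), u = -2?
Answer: 3639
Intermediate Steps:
Function('f')(I) = Add(1, Pow(I, 2)) (Function('f')(I) = Add(Pow(I, 2), 1) = Add(1, Pow(I, 2)))
Function('Y')(d, M) = 9
Add(Function('Y')(u, Function('f')(3)), Mul(Add(-8, Mul(-1, 47)), -66)) = Add(9, Mul(Add(-8, Mul(-1, 47)), -66)) = Add(9, Mul(Add(-8, -47), -66)) = Add(9, Mul(-55, -66)) = Add(9, 3630) = 3639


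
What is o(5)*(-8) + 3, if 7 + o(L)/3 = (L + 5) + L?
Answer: -189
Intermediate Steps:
o(L) = -6 + 6*L (o(L) = -21 + 3*((L + 5) + L) = -21 + 3*((5 + L) + L) = -21 + 3*(5 + 2*L) = -21 + (15 + 6*L) = -6 + 6*L)
o(5)*(-8) + 3 = (-6 + 6*5)*(-8) + 3 = (-6 + 30)*(-8) + 3 = 24*(-8) + 3 = -192 + 3 = -189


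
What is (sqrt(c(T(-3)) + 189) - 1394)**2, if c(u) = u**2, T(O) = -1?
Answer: (1394 - sqrt(190))**2 ≈ 1.9050e+6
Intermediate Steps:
(sqrt(c(T(-3)) + 189) - 1394)**2 = (sqrt((-1)**2 + 189) - 1394)**2 = (sqrt(1 + 189) - 1394)**2 = (sqrt(190) - 1394)**2 = (-1394 + sqrt(190))**2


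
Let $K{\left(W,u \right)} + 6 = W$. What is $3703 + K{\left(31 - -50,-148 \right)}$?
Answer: $3778$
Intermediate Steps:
$K{\left(W,u \right)} = -6 + W$
$3703 + K{\left(31 - -50,-148 \right)} = 3703 + \left(-6 + \left(31 - -50\right)\right) = 3703 + \left(-6 + \left(31 + 50\right)\right) = 3703 + \left(-6 + 81\right) = 3703 + 75 = 3778$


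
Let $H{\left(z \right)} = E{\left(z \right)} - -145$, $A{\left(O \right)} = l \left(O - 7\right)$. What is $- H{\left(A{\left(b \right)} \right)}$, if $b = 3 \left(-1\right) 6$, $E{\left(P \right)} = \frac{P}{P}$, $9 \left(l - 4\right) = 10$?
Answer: $-146$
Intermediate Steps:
$l = \frac{46}{9}$ ($l = 4 + \frac{1}{9} \cdot 10 = 4 + \frac{10}{9} = \frac{46}{9} \approx 5.1111$)
$E{\left(P \right)} = 1$
$b = -18$ ($b = \left(-3\right) 6 = -18$)
$A{\left(O \right)} = - \frac{322}{9} + \frac{46 O}{9}$ ($A{\left(O \right)} = \frac{46 \left(O - 7\right)}{9} = \frac{46 \left(-7 + O\right)}{9} = - \frac{322}{9} + \frac{46 O}{9}$)
$H{\left(z \right)} = 146$ ($H{\left(z \right)} = 1 - -145 = 1 + 145 = 146$)
$- H{\left(A{\left(b \right)} \right)} = \left(-1\right) 146 = -146$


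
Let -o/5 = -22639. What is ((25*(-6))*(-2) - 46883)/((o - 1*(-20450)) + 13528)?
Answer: -46583/147173 ≈ -0.31652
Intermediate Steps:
o = 113195 (o = -5*(-22639) = 113195)
((25*(-6))*(-2) - 46883)/((o - 1*(-20450)) + 13528) = ((25*(-6))*(-2) - 46883)/((113195 - 1*(-20450)) + 13528) = (-150*(-2) - 46883)/((113195 + 20450) + 13528) = (300 - 46883)/(133645 + 13528) = -46583/147173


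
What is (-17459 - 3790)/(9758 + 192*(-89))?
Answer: 21249/7330 ≈ 2.8989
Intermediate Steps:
(-17459 - 3790)/(9758 + 192*(-89)) = -21249/(9758 - 17088) = -21249/(-7330) = -21249*(-1/7330) = 21249/7330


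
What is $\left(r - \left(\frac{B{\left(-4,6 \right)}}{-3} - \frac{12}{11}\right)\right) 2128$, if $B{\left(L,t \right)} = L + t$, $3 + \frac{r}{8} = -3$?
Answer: $- \frac{3247328}{33} \approx -98404.0$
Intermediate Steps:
$r = -48$ ($r = -24 + 8 \left(-3\right) = -24 - 24 = -48$)
$\left(r - \left(\frac{B{\left(-4,6 \right)}}{-3} - \frac{12}{11}\right)\right) 2128 = \left(-48 - \left(\frac{-4 + 6}{-3} - \frac{12}{11}\right)\right) 2128 = \left(-48 - \left(2 \left(- \frac{1}{3}\right) - \frac{12}{11}\right)\right) 2128 = \left(-48 - \left(- \frac{2}{3} - \frac{12}{11}\right)\right) 2128 = \left(-48 - - \frac{58}{33}\right) 2128 = \left(-48 + \frac{58}{33}\right) 2128 = \left(- \frac{1526}{33}\right) 2128 = - \frac{3247328}{33}$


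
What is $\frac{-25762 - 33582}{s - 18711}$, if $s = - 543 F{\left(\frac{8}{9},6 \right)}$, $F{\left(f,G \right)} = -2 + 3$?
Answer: $\frac{29672}{9627} \approx 3.0822$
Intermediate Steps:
$F{\left(f,G \right)} = 1$
$s = -543$ ($s = \left(-543\right) 1 = -543$)
$\frac{-25762 - 33582}{s - 18711} = \frac{-25762 - 33582}{-543 - 18711} = - \frac{59344}{-19254} = \left(-59344\right) \left(- \frac{1}{19254}\right) = \frac{29672}{9627}$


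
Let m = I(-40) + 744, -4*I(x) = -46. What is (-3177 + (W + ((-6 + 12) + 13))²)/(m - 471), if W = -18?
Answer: -6352/569 ≈ -11.163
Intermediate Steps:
I(x) = 23/2 (I(x) = -¼*(-46) = 23/2)
m = 1511/2 (m = 23/2 + 744 = 1511/2 ≈ 755.50)
(-3177 + (W + ((-6 + 12) + 13))²)/(m - 471) = (-3177 + (-18 + ((-6 + 12) + 13))²)/(1511/2 - 471) = (-3177 + (-18 + (6 + 13))²)/(569/2) = (-3177 + (-18 + 19)²)*(2/569) = (-3177 + 1²)*(2/569) = (-3177 + 1)*(2/569) = -3176*2/569 = -6352/569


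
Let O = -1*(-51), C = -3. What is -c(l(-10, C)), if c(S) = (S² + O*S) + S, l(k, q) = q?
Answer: 147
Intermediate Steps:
O = 51
c(S) = S² + 52*S (c(S) = (S² + 51*S) + S = S² + 52*S)
-c(l(-10, C)) = -(-3)*(52 - 3) = -(-3)*49 = -1*(-147) = 147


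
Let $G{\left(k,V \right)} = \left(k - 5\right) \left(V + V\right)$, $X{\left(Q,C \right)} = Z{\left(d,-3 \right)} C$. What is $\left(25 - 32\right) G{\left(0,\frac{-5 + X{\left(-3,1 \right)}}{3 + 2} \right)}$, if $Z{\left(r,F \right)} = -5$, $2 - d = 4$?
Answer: $-140$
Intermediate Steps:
$d = -2$ ($d = 2 - 4 = -2$)
$X{\left(Q,C \right)} = - 5 C$
$G{\left(k,V \right)} = 2 V \left(-5 + k\right)$ ($G{\left(k,V \right)} = \left(-5 + k\right) 2 V = 2 V \left(-5 + k\right)$)
$\left(25 - 32\right) G{\left(0,\frac{-5 + X{\left(-3,1 \right)}}{3 + 2} \right)} = \left(25 - 32\right) 2 \frac{-5 - 5}{3 + 2} \left(-5 + 0\right) = - 7 \cdot 2 \frac{-5 - 5}{5} \left(-5\right) = - 7 \cdot 2 \left(\left(-10\right) \frac{1}{5}\right) \left(-5\right) = - 7 \cdot 2 \left(-2\right) \left(-5\right) = \left(-7\right) 20 = -140$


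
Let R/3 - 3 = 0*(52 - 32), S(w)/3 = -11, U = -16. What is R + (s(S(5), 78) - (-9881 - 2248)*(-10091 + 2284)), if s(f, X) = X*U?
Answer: -94692342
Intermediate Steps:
S(w) = -33 (S(w) = 3*(-11) = -33)
s(f, X) = -16*X (s(f, X) = X*(-16) = -16*X)
R = 9 (R = 9 + 3*(0*(52 - 32)) = 9 + 3*(0*20) = 9 + 3*0 = 9 + 0 = 9)
R + (s(S(5), 78) - (-9881 - 2248)*(-10091 + 2284)) = 9 + (-16*78 - (-9881 - 2248)*(-10091 + 2284)) = 9 + (-1248 - (-12129)*(-7807)) = 9 + (-1248 - 1*94691103) = 9 + (-1248 - 94691103) = 9 - 94692351 = -94692342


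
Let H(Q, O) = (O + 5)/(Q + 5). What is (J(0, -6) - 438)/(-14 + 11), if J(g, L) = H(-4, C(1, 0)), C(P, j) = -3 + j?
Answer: 436/3 ≈ 145.33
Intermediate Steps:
H(Q, O) = (5 + O)/(5 + Q)
J(g, L) = 2 (J(g, L) = (5 + (-3 + 0))/(5 - 4) = (5 - 3)/1 = 1*2 = 2)
(J(0, -6) - 438)/(-14 + 11) = (2 - 438)/(-14 + 11) = -436/(-3) = -436*(-⅓) = 436/3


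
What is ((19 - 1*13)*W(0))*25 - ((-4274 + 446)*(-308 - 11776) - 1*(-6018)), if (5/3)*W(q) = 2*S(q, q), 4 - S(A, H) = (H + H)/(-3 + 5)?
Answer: -46262850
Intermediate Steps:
S(A, H) = 4 - H (S(A, H) = 4 - (H + H)/(-3 + 5) = 4 - 2*H/2 = 4 - H)
W(q) = 24/5 - 6*q/5 (W(q) = 3*(2*(4 - q))/5 = 3*(8 - 2*q)/5 = 24/5 - 6*q/5)
((19 - 1*13)*W(0))*25 - ((-4274 + 446)*(-308 - 11776) - 1*(-6018)) = ((19 - 1*13)*(24/5 - 6/5*0))*25 - ((-4274 + 446)*(-308 - 11776) - 1*(-6018)) = ((19 - 13)*(24/5 + 0))*25 - (-3828*(-12084) + 6018) = (6*(24/5))*25 - (46257552 + 6018) = (144/5)*25 - 1*46263570 = 720 - 46263570 = -46262850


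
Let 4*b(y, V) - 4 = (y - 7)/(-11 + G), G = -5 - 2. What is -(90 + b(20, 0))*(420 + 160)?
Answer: -948155/18 ≈ -52675.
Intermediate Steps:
G = -7
b(y, V) = 79/72 - y/72 (b(y, V) = 1 + ((y - 7)/(-11 - 7))/4 = 1 + ((-7 + y)/(-18))/4 = 1 + ((-7 + y)*(-1/18))/4 = 1 + (7/18 - y/18)/4 = 1 + (7/72 - y/72) = 79/72 - y/72)
-(90 + b(20, 0))*(420 + 160) = -(90 + (79/72 - 1/72*20))*(420 + 160) = -(90 + (79/72 - 5/18))*580 = -(90 + 59/72)*580 = -6539*580/72 = -1*948155/18 = -948155/18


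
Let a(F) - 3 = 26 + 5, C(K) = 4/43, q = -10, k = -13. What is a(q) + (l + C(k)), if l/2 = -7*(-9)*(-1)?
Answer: -3952/43 ≈ -91.907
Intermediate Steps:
C(K) = 4/43 (C(K) = 4*(1/43) = 4/43)
a(F) = 34 (a(F) = 3 + (26 + 5) = 3 + 31 = 34)
l = -126 (l = 2*(-7*(-9)*(-1)) = 2*(63*(-1)) = 2*(-63) = -126)
a(q) + (l + C(k)) = 34 + (-126 + 4/43) = 34 - 5414/43 = -3952/43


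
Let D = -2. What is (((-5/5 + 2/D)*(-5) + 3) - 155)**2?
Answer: 20164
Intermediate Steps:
(((-5/5 + 2/D)*(-5) + 3) - 155)**2 = (((-5/5 + 2/(-2))*(-5) + 3) - 155)**2 = (((-5*1/5 + 2*(-1/2))*(-5) + 3) - 155)**2 = (((-1 - 1)*(-5) + 3) - 155)**2 = ((-2*(-5) + 3) - 155)**2 = ((10 + 3) - 155)**2 = (13 - 155)**2 = (-142)**2 = 20164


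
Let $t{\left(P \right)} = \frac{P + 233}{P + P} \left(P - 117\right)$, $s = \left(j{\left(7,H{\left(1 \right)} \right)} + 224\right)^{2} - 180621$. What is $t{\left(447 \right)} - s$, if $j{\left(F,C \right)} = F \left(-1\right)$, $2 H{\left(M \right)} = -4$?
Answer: $\frac{19933668}{149} \approx 1.3378 \cdot 10^{5}$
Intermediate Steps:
$H{\left(M \right)} = -2$ ($H{\left(M \right)} = \frac{1}{2} \left(-4\right) = -2$)
$j{\left(F,C \right)} = - F$
$s = -133532$ ($s = \left(\left(-1\right) 7 + 224\right)^{2} - 180621 = \left(-7 + 224\right)^{2} - 180621 = 217^{2} - 180621 = 47089 - 180621 = -133532$)
$t{\left(P \right)} = \frac{\left(-117 + P\right) \left(233 + P\right)}{2 P}$ ($t{\left(P \right)} = \frac{233 + P}{2 P} \left(-117 + P\right) = \frac{\left(-117 + P\right) \left(233 + P\right)}{2 P}$)
$t{\left(447 \right)} - s = \frac{-27261 + 447 \left(116 + 447\right)}{2 \cdot 447} - -133532 = \frac{1}{2} \cdot \frac{1}{447} \left(-27261 + 447 \cdot 563\right) + 133532 = \frac{1}{2} \cdot \frac{1}{447} \left(-27261 + 251661\right) + 133532 = \frac{1}{2} \cdot \frac{1}{447} \cdot 224400 + 133532 = \frac{37400}{149} + 133532 = \frac{19933668}{149}$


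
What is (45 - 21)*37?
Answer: 888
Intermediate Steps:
(45 - 21)*37 = 24*37 = 888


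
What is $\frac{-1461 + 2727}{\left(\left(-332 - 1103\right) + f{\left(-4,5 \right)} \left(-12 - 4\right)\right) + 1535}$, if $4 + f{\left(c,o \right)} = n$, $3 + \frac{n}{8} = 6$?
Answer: $- \frac{633}{110} \approx -5.7545$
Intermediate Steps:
$n = 24$ ($n = -24 + 8 \cdot 6 = -24 + 48 = 24$)
$f{\left(c,o \right)} = 20$ ($f{\left(c,o \right)} = -4 + 24 = 20$)
$\frac{-1461 + 2727}{\left(\left(-332 - 1103\right) + f{\left(-4,5 \right)} \left(-12 - 4\right)\right) + 1535} = \frac{-1461 + 2727}{\left(\left(-332 - 1103\right) + 20 \left(-12 - 4\right)\right) + 1535} = \frac{1266}{\left(-1435 + 20 \left(-16\right)\right) + 1535} = \frac{1266}{\left(-1435 - 320\right) + 1535} = \frac{1266}{-1755 + 1535} = \frac{1266}{-220} = 1266 \left(- \frac{1}{220}\right) = - \frac{633}{110}$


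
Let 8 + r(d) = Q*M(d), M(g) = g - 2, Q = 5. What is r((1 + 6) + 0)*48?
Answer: 816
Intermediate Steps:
M(g) = -2 + g
r(d) = -18 + 5*d (r(d) = -8 + 5*(-2 + d) = -8 + (-10 + 5*d) = -18 + 5*d)
r((1 + 6) + 0)*48 = (-18 + 5*((1 + 6) + 0))*48 = (-18 + 5*(7 + 0))*48 = (-18 + 5*7)*48 = (-18 + 35)*48 = 17*48 = 816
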